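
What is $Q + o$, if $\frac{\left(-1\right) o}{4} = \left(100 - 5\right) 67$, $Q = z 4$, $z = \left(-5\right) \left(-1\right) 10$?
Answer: $-25260$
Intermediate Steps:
$z = 50$ ($z = 5 \cdot 10 = 50$)
$Q = 200$ ($Q = 50 \cdot 4 = 200$)
$o = -25460$ ($o = - 4 \left(100 - 5\right) 67 = - 4 \cdot 95 \cdot 67 = \left(-4\right) 6365 = -25460$)
$Q + o = 200 - 25460 = -25260$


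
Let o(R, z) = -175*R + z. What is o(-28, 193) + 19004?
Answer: 24097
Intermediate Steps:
o(R, z) = z - 175*R
o(-28, 193) + 19004 = (193 - 175*(-28)) + 19004 = (193 + 4900) + 19004 = 5093 + 19004 = 24097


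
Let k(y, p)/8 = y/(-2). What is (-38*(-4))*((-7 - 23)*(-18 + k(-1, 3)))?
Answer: 63840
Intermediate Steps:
k(y, p) = -4*y (k(y, p) = 8*(y/(-2)) = 8*(y*(-½)) = 8*(-y/2) = -4*y)
(-38*(-4))*((-7 - 23)*(-18 + k(-1, 3))) = (-38*(-4))*((-7 - 23)*(-18 - 4*(-1))) = 152*(-30*(-18 + 4)) = 152*(-30*(-14)) = 152*420 = 63840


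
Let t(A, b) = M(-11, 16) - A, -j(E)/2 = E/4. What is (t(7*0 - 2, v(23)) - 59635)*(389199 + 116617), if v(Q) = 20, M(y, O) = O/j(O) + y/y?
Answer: -30163831344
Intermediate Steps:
j(E) = -E/2 (j(E) = -2*E/4 = -E/2)
M(y, O) = -1 (M(y, O) = O/((-O/2)) + y/y = O*(-2/O) + 1 = -2 + 1 = -1)
t(A, b) = -1 - A
(t(7*0 - 2, v(23)) - 59635)*(389199 + 116617) = ((-1 - (7*0 - 2)) - 59635)*(389199 + 116617) = ((-1 - (0 - 2)) - 59635)*505816 = ((-1 - 1*(-2)) - 59635)*505816 = ((-1 + 2) - 59635)*505816 = (1 - 59635)*505816 = -59634*505816 = -30163831344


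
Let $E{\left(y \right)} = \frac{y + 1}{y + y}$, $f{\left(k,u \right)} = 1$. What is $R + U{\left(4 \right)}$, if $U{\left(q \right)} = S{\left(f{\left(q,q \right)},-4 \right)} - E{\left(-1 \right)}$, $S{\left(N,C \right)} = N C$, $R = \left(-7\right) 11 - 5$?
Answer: $-86$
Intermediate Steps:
$R = -82$ ($R = -77 - 5 = -82$)
$E{\left(y \right)} = \frac{1 + y}{2 y}$
$S{\left(N,C \right)} = C N$
$U{\left(q \right)} = -4$ ($U{\left(q \right)} = \left(-4\right) 1 - \frac{1 - 1}{2 \left(-1\right)} = -4 - \frac{1}{2} \left(-1\right) 0 = -4 - 0 = -4 + 0 = -4$)
$R + U{\left(4 \right)} = -82 - 4 = -86$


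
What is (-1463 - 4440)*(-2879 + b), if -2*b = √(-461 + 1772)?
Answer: 16994737 + 5903*√1311/2 ≈ 1.7102e+7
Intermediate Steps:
b = -√1311/2 (b = -√(-461 + 1772)/2 = -√1311/2 ≈ -18.104)
(-1463 - 4440)*(-2879 + b) = (-1463 - 4440)*(-2879 - √1311/2) = -5903*(-2879 - √1311/2) = 16994737 + 5903*√1311/2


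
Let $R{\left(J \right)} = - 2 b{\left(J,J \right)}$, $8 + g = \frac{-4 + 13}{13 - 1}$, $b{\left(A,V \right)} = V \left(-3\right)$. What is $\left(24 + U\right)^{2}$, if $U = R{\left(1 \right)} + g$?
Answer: $\frac{8281}{16} \approx 517.56$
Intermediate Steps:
$b{\left(A,V \right)} = - 3 V$
$g = - \frac{29}{4}$ ($g = -8 + \frac{-4 + 13}{13 - 1} = -8 + \frac{9}{12} = -8 + 9 \cdot \frac{1}{12} = -8 + \frac{3}{4} = - \frac{29}{4} \approx -7.25$)
$R{\left(J \right)} = 6 J$ ($R{\left(J \right)} = - 2 \left(- 3 J\right) = 6 J$)
$U = - \frac{5}{4}$ ($U = 6 \cdot 1 - \frac{29}{4} = 6 - \frac{29}{4} = - \frac{5}{4} \approx -1.25$)
$\left(24 + U\right)^{2} = \left(24 - \frac{5}{4}\right)^{2} = \left(\frac{91}{4}\right)^{2} = \frac{8281}{16}$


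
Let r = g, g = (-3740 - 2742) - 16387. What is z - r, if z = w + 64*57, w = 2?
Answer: 26519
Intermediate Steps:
g = -22869 (g = -6482 - 16387 = -22869)
r = -22869
z = 3650 (z = 2 + 64*57 = 2 + 3648 = 3650)
z - r = 3650 - 1*(-22869) = 3650 + 22869 = 26519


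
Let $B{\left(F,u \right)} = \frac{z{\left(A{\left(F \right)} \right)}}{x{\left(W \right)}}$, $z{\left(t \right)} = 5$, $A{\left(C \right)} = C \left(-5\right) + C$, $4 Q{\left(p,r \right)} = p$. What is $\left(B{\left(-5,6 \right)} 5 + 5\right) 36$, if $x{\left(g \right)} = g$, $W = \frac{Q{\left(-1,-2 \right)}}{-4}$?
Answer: $14580$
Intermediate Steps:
$Q{\left(p,r \right)} = \frac{p}{4}$
$A{\left(C \right)} = - 4 C$ ($A{\left(C \right)} = - 5 C + C = - 4 C$)
$W = \frac{1}{16}$ ($W = \frac{\frac{1}{4} \left(-1\right)}{-4} = \left(- \frac{1}{4}\right) \left(- \frac{1}{4}\right) = \frac{1}{16} \approx 0.0625$)
$B{\left(F,u \right)} = 80$ ($B{\left(F,u \right)} = 5 \frac{1}{\frac{1}{16}} = 5 \cdot 16 = 80$)
$\left(B{\left(-5,6 \right)} 5 + 5\right) 36 = \left(80 \cdot 5 + 5\right) 36 = \left(400 + 5\right) 36 = 405 \cdot 36 = 14580$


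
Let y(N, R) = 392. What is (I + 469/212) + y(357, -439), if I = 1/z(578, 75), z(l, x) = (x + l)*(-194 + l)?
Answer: 5239024277/13289856 ≈ 394.21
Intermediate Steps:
z(l, x) = (-194 + l)*(l + x) (z(l, x) = (l + x)*(-194 + l) = (-194 + l)*(l + x))
I = 1/250752 (I = 1/(578**2 - 194*578 - 194*75 + 578*75) = 1/(334084 - 112132 - 14550 + 43350) = 1/250752 ≈ 3.9880e-6)
(I + 469/212) + y(357, -439) = (1/250752 + 469/212) + 392 = 29400725/13289856 + 392 = 5239024277/13289856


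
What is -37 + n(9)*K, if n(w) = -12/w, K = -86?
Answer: 233/3 ≈ 77.667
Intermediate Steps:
-37 + n(9)*K = -37 - 12/9*(-86) = -37 - 12*1/9*(-86) = -37 - 4/3*(-86) = -37 + 344/3 = 233/3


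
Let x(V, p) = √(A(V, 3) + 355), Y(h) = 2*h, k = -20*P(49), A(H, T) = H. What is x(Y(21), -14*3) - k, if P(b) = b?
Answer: 980 + √397 ≈ 999.92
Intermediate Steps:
k = -980 (k = -20*49 = -980)
x(V, p) = √(355 + V) (x(V, p) = √(V + 355) = √(355 + V))
x(Y(21), -14*3) - k = √(355 + 2*21) - 1*(-980) = √(355 + 42) + 980 = √397 + 980 = 980 + √397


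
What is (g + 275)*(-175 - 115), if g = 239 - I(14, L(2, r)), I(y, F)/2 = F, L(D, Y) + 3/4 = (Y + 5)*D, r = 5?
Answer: -137895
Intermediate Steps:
L(D, Y) = -¾ + D*(5 + Y) (L(D, Y) = -¾ + (Y + 5)*D = -¾ + (5 + Y)*D = -¾ + D*(5 + Y))
I(y, F) = 2*F
g = 401/2 (g = 239 - 2*(-¾ + 5*2 + 2*5) = 239 - 2*(-¾ + 10 + 10) = 239 - 2*77/4 = 239 - 1*77/2 = 239 - 77/2 = 401/2 ≈ 200.50)
(g + 275)*(-175 - 115) = (401/2 + 275)*(-175 - 115) = (951/2)*(-290) = -137895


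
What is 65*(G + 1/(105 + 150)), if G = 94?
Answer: 311623/51 ≈ 6110.3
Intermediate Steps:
65*(G + 1/(105 + 150)) = 65*(94 + 1/(105 + 150)) = 65*(94 + 1/255) = 65*(23971/255) = 311623/51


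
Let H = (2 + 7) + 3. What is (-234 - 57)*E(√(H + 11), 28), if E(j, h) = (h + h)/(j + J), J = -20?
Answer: 325920/377 + 16296*√23/377 ≈ 1071.8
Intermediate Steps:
H = 12 (H = 9 + 3 = 12)
E(j, h) = 2*h/(-20 + j) (E(j, h) = (h + h)/(j - 20) = (2*h)/(-20 + j) = 2*h/(-20 + j))
(-234 - 57)*E(√(H + 11), 28) = (-234 - 57)*(2*28/(-20 + √(12 + 11))) = -582*28/(-20 + √23) = -16296/(-20 + √23)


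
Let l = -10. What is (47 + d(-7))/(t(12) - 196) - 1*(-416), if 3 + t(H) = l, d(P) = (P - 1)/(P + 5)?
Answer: 86893/209 ≈ 415.76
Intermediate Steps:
d(P) = (-1 + P)/(5 + P)
t(H) = -13 (t(H) = -3 - 10 = -13)
(47 + d(-7))/(t(12) - 196) - 1*(-416) = (47 + (-1 - 7)/(5 - 7))/(-13 - 196) - 1*(-416) = (47 - 8/(-2))/(-209) + 416 = (47 - ½*(-8))*(-1/209) + 416 = (47 + 4)*(-1/209) + 416 = 51*(-1/209) + 416 = -51/209 + 416 = 86893/209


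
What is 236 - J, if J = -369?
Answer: 605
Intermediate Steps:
236 - J = 236 - 1*(-369) = 236 + 369 = 605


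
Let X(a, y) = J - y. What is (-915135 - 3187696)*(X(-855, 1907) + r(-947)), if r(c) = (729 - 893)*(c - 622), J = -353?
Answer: -1046451663536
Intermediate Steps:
X(a, y) = -353 - y
r(c) = 102008 - 164*c (r(c) = -164*(-622 + c) = 102008 - 164*c)
(-915135 - 3187696)*(X(-855, 1907) + r(-947)) = (-915135 - 3187696)*((-353 - 1*1907) + (102008 - 164*(-947))) = -4102831*((-353 - 1907) + (102008 + 155308)) = -4102831*(-2260 + 257316) = -4102831*255056 = -1046451663536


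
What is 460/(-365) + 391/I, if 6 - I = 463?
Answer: -70587/33361 ≈ -2.1159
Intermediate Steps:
I = -457 (I = 6 - 1*463 = 6 - 463 = -457)
460/(-365) + 391/I = 460/(-365) + 391/(-457) = 460*(-1/365) + 391*(-1/457) = -92/73 - 391/457 = -70587/33361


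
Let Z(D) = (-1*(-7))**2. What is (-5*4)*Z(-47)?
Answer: -980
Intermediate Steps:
Z(D) = 49 (Z(D) = 7**2 = 49)
(-5*4)*Z(-47) = -5*4*49 = -20*49 = -980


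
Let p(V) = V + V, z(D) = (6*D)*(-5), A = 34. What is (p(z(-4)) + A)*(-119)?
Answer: -32606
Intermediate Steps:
z(D) = -30*D
p(V) = 2*V
(p(z(-4)) + A)*(-119) = (2*(-30*(-4)) + 34)*(-119) = (2*120 + 34)*(-119) = (240 + 34)*(-119) = 274*(-119) = -32606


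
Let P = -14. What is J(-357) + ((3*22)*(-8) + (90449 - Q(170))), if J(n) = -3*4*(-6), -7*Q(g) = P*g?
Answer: 89653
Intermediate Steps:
Q(g) = 2*g (Q(g) = -(-2)*g = 2*g)
J(n) = 72 (J(n) = -12*(-6) = 72)
J(-357) + ((3*22)*(-8) + (90449 - Q(170))) = 72 + ((3*22)*(-8) + (90449 - 2*170)) = 72 + (66*(-8) + (90449 - 1*340)) = 72 + (-528 + (90449 - 340)) = 72 + (-528 + 90109) = 72 + 89581 = 89653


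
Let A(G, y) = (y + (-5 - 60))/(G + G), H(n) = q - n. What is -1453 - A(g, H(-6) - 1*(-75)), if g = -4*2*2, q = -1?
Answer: -46481/32 ≈ -1452.5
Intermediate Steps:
H(n) = -1 - n
g = -16 (g = -8*2 = -16)
A(G, y) = (-65 + y)/(2*G) (A(G, y) = (y - 65)/((2*G)) = (-65 + y)*(1/(2*G)) = (-65 + y)/(2*G))
-1453 - A(g, H(-6) - 1*(-75)) = -1453 - (-65 + ((-1 - 1*(-6)) - 1*(-75)))/(2*(-16)) = -1453 - (-1)*(-65 + ((-1 + 6) + 75))/(2*16) = -1453 - (-1)*(-65 + (5 + 75))/(2*16) = -1453 - (-1)*(-65 + 80)/(2*16) = -1453 - (-1)*15/(2*16) = -1453 - 1*(-15/32) = -1453 + 15/32 = -46481/32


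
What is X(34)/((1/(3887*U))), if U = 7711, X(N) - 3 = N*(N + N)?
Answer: 69386700955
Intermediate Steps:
X(N) = 3 + 2*N**2 (X(N) = 3 + N*(N + N) = 3 + N*(2*N) = 3 + 2*N**2)
X(34)/((1/(3887*U))) = (3 + 2*34**2)/((1/(3887*7711))) = (3 + 2*1156)/(((1/3887)*(1/7711))) = (3 + 2312)/(1/29972657) = 2315*29972657 = 69386700955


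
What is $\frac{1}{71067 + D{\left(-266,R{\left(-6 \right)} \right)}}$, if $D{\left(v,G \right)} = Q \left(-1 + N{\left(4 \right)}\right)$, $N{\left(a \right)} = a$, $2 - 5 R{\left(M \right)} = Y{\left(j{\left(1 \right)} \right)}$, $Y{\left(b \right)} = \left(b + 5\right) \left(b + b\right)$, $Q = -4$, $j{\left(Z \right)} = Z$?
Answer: $\frac{1}{71055} \approx 1.4074 \cdot 10^{-5}$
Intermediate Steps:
$Y{\left(b \right)} = 2 b \left(5 + b\right)$ ($Y{\left(b \right)} = \left(5 + b\right) 2 b = 2 b \left(5 + b\right)$)
$R{\left(M \right)} = -2$ ($R{\left(M \right)} = \frac{2}{5} - \frac{2 \cdot 1 \left(5 + 1\right)}{5} = \frac{2}{5} - \frac{2 \cdot 1 \cdot 6}{5} = \frac{2}{5} - \frac{12}{5} = -2$)
$D{\left(v,G \right)} = -12$ ($D{\left(v,G \right)} = - 4 \left(-1 + 4\right) = \left(-4\right) 3 = -12$)
$\frac{1}{71067 + D{\left(-266,R{\left(-6 \right)} \right)}} = \frac{1}{71067 - 12} = \frac{1}{71055}$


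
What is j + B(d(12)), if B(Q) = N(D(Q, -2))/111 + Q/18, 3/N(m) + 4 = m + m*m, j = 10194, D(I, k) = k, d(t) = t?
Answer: 2263213/222 ≈ 10195.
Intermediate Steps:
N(m) = 3/(-4 + m + m**2) (N(m) = 3/(-4 + (m + m*m)) = 3/(-4 + (m + m**2)) = 3/(-4 + m + m**2))
B(Q) = -1/74 + Q/18 (B(Q) = (3/(-4 - 2 + (-2)**2))/111 + Q/18 = (3/(-4 - 2 + 4))*(1/111) + Q*(1/18) = (3/(-2))*(1/111) + Q/18 = (3*(-1/2))*(1/111) + Q/18 = -3/2*1/111 + Q/18 = -1/74 + Q/18)
j + B(d(12)) = 10194 + (-1/74 + (1/18)*12) = 10194 + (-1/74 + 2/3) = 10194 + 145/222 = 2263213/222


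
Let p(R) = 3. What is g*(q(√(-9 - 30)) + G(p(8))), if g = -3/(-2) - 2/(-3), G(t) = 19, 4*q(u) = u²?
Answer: 481/24 ≈ 20.042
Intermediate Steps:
q(u) = u²/4
g = 13/6 (g = -3*(-½) - 2*(-⅓) = 3/2 + ⅔ = 13/6 ≈ 2.1667)
g*(q(√(-9 - 30)) + G(p(8))) = 13*((√(-9 - 30))²/4 + 19)/6 = 13*((√(-39))²/4 + 19)/6 = 13*((I*√39)²/4 + 19)/6 = 13*((¼)*(-39) + 19)/6 = 13*(-39/4 + 19)/6 = (13/6)*(37/4) = 481/24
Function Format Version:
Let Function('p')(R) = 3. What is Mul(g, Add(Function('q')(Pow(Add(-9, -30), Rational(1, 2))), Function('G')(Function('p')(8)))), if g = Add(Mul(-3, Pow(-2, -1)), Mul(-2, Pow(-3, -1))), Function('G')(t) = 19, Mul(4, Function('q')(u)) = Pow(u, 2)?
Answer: Rational(481, 24) ≈ 20.042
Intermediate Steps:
Function('q')(u) = Mul(Rational(1, 4), Pow(u, 2))
g = Rational(13, 6) (g = Add(Mul(-3, Rational(-1, 2)), Mul(-2, Rational(-1, 3))) = Add(Rational(3, 2), Rational(2, 3)) = Rational(13, 6) ≈ 2.1667)
Mul(g, Add(Function('q')(Pow(Add(-9, -30), Rational(1, 2))), Function('G')(Function('p')(8)))) = Mul(Rational(13, 6), Add(Mul(Rational(1, 4), Pow(Pow(Add(-9, -30), Rational(1, 2)), 2)), 19)) = Mul(Rational(13, 6), Add(Mul(Rational(1, 4), Pow(Pow(-39, Rational(1, 2)), 2)), 19)) = Mul(Rational(13, 6), Add(Mul(Rational(1, 4), Pow(Mul(I, Pow(39, Rational(1, 2))), 2)), 19)) = Mul(Rational(13, 6), Add(Mul(Rational(1, 4), -39), 19)) = Mul(Rational(13, 6), Add(Rational(-39, 4), 19)) = Mul(Rational(13, 6), Rational(37, 4)) = Rational(481, 24)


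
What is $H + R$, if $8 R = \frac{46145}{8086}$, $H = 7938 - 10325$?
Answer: $- \frac{154364111}{64688} \approx -2386.3$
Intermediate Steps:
$H = -2387$ ($H = 7938 - 10325 = -2387$)
$R = \frac{46145}{64688}$ ($R = \frac{46145 \cdot \frac{1}{8086}}{8} = \frac{1}{8} \cdot \frac{46145}{8086} = \frac{46145}{64688} \approx 0.71335$)
$H + R = -2387 + \frac{46145}{64688} = - \frac{154364111}{64688}$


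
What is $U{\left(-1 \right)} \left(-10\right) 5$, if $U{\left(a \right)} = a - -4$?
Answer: $-150$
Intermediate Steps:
$U{\left(a \right)} = 4 + a$ ($U{\left(a \right)} = a + 4 = 4 + a$)
$U{\left(-1 \right)} \left(-10\right) 5 = \left(4 - 1\right) \left(-10\right) 5 = 3 \left(-10\right) 5 = \left(-30\right) 5 = -150$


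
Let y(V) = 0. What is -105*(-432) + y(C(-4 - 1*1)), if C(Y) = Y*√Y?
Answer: 45360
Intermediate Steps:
C(Y) = Y^(3/2)
-105*(-432) + y(C(-4 - 1*1)) = -105*(-432) + 0 = 45360 + 0 = 45360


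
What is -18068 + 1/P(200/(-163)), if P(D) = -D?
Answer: -3613437/200 ≈ -18067.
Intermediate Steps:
-18068 + 1/P(200/(-163)) = -18068 + 1/(-200/(-163)) = -18068 + 1/(-200*(-1)/163) = -18068 + 1/(-1*(-200/163)) = -18068 + 1/(200/163) = -18068 + 163/200 = -3613437/200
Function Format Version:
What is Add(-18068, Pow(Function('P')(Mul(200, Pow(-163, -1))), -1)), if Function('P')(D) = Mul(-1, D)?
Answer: Rational(-3613437, 200) ≈ -18067.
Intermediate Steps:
Add(-18068, Pow(Function('P')(Mul(200, Pow(-163, -1))), -1)) = Add(-18068, Pow(Mul(-1, Mul(200, Pow(-163, -1))), -1)) = Add(-18068, Pow(Mul(-1, Mul(200, Rational(-1, 163))), -1)) = Add(-18068, Pow(Mul(-1, Rational(-200, 163)), -1)) = Add(-18068, Pow(Rational(200, 163), -1)) = Add(-18068, Rational(163, 200)) = Rational(-3613437, 200)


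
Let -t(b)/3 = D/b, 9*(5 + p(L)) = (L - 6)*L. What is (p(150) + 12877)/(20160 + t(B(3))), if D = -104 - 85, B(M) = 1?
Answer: 15272/20727 ≈ 0.73682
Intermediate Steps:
p(L) = -5 + L*(-6 + L)/9 (p(L) = -5 + ((L - 6)*L)/9 = -5 + ((-6 + L)*L)/9 = -5 + (L*(-6 + L))/9 = -5 + L*(-6 + L)/9)
D = -189
t(b) = 567/b (t(b) = -(-567)/b = 567/b)
(p(150) + 12877)/(20160 + t(B(3))) = ((-5 - 2/3*150 + (1/9)*150**2) + 12877)/(20160 + 567/1) = ((-5 - 100 + (1/9)*22500) + 12877)/(20160 + 567*1) = ((-5 - 100 + 2500) + 12877)/(20160 + 567) = (2395 + 12877)/20727 = 15272*(1/20727) = 15272/20727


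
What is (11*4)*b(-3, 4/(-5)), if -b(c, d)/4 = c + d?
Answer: 3344/5 ≈ 668.80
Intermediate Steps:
b(c, d) = -4*c - 4*d (b(c, d) = -4*(c + d) = -4*c - 4*d)
(11*4)*b(-3, 4/(-5)) = (11*4)*(-4*(-3) - 16/(-5)) = 44*(12 - 16*(-1)/5) = 44*(12 - 4*(-4/5)) = 44*(12 + 16/5) = 44*(76/5) = 3344/5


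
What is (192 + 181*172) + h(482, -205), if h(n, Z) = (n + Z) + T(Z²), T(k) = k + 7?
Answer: 73633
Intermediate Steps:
T(k) = 7 + k
h(n, Z) = 7 + Z + n + Z² (h(n, Z) = (n + Z) + (7 + Z²) = (Z + n) + (7 + Z²) = 7 + Z + n + Z²)
(192 + 181*172) + h(482, -205) = (192 + 181*172) + (7 - 205 + 482 + (-205)²) = (192 + 31132) + (7 - 205 + 482 + 42025) = 31324 + 42309 = 73633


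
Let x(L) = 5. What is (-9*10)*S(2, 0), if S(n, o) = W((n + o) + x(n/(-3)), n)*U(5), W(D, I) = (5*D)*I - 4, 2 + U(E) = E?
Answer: -17820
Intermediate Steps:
U(E) = -2 + E
W(D, I) = -4 + 5*D*I (W(D, I) = 5*D*I - 4 = -4 + 5*D*I)
S(n, o) = -12 + 15*n*(5 + n + o) (S(n, o) = (-4 + 5*((n + o) + 5)*n)*(-2 + 5) = (-4 + 5*(5 + n + o)*n)*3 = (-4 + 5*n*(5 + n + o))*3 = -12 + 15*n*(5 + n + o))
(-9*10)*S(2, 0) = (-9*10)*(-12 + 15*2*(5 + 2 + 0)) = -90*(-12 + 15*2*7) = -90*(-12 + 210) = -90*198 = -17820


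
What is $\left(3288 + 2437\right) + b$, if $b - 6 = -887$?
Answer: $4844$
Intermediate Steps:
$b = -881$ ($b = 6 - 887 = -881$)
$\left(3288 + 2437\right) + b = \left(3288 + 2437\right) - 881 = 5725 - 881 = 4844$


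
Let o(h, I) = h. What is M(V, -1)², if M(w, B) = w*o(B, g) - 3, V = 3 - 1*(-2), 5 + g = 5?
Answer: 64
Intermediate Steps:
g = 0 (g = -5 + 5 = 0)
V = 5 (V = 3 + 2 = 5)
M(w, B) = -3 + B*w (M(w, B) = w*B - 3 = B*w - 3 = -3 + B*w)
M(V, -1)² = (-3 - 1*5)² = (-3 - 5)² = (-8)² = 64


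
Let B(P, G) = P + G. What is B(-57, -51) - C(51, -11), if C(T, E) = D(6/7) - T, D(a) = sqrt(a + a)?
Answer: -57 - 2*sqrt(21)/7 ≈ -58.309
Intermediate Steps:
D(a) = sqrt(2)*sqrt(a) (D(a) = sqrt(2*a) = sqrt(2)*sqrt(a))
C(T, E) = -T + 2*sqrt(21)/7 (C(T, E) = sqrt(2)*sqrt(6/7) - T = sqrt(2)*(sqrt(42)/7) - T = 2*sqrt(21)/7 - T = -T + 2*sqrt(21)/7)
B(P, G) = G + P
B(-57, -51) - C(51, -11) = (-51 - 57) - (-1*51 + 2*sqrt(21)/7) = -108 - (-51 + 2*sqrt(21)/7) = -108 + (51 - 2*sqrt(21)/7) = -57 - 2*sqrt(21)/7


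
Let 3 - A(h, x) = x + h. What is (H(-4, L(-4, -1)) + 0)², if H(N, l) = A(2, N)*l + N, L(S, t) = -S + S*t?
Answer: 1296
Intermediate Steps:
A(h, x) = 3 - h - x (A(h, x) = 3 - (x + h) = 3 - (h + x) = 3 + (-h - x) = 3 - h - x)
H(N, l) = N + l*(1 - N) (H(N, l) = (3 - 1*2 - N)*l + N = (3 - 2 - N)*l + N = (1 - N)*l + N = l*(1 - N) + N = N + l*(1 - N))
(H(-4, L(-4, -1)) + 0)² = ((-4 - (-4*(-1 - 1))*(-1 - 4)) + 0)² = ((-4 - 1*(-4*(-2))*(-5)) + 0)² = ((-4 - 1*8*(-5)) + 0)² = ((-4 + 40) + 0)² = (36 + 0)² = 36² = 1296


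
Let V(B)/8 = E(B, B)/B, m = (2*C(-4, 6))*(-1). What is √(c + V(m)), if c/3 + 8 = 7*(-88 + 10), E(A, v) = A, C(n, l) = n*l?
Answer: I*√1654 ≈ 40.669*I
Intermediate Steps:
C(n, l) = l*n
m = 48 (m = (2*(6*(-4)))*(-1) = (2*(-24))*(-1) = -48*(-1) = 48)
V(B) = 8 (V(B) = 8*(B/B) = 8*1 = 8)
c = -1662 (c = -24 + 3*(7*(-88 + 10)) = -24 + 3*(7*(-78)) = -24 + 3*(-546) = -24 - 1638 = -1662)
√(c + V(m)) = √(-1662 + 8) = √(-1654) = I*√1654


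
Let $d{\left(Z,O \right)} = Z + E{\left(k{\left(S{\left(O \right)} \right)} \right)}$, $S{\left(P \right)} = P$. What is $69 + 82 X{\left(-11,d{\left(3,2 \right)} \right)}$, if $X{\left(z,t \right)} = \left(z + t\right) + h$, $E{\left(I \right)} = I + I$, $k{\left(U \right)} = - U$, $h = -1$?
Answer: $-997$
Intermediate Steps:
$E{\left(I \right)} = 2 I$
$d{\left(Z,O \right)} = Z - 2 O$ ($d{\left(Z,O \right)} = Z + 2 \left(- O\right) = Z - 2 O$)
$X{\left(z,t \right)} = -1 + t + z$ ($X{\left(z,t \right)} = \left(z + t\right) - 1 = \left(t + z\right) - 1 = -1 + t + z$)
$69 + 82 X{\left(-11,d{\left(3,2 \right)} \right)} = 69 + 82 \left(-1 + \left(3 - 4\right) - 11\right) = 69 + 82 \left(-1 - 1 - 11\right) = 69 + 82 \left(-13\right) = 69 - 1066 = -997$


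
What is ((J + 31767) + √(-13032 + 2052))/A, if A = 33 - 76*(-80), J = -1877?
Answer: 29890/6113 + 6*I*√305/6113 ≈ 4.8896 + 0.017141*I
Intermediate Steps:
A = 6113 (A = 33 + 6080 = 6113)
((J + 31767) + √(-13032 + 2052))/A = ((-1877 + 31767) + √(-13032 + 2052))/6113 = (29890 + √(-10980))*(1/6113) = (29890 + 6*I*√305)*(1/6113) = 29890/6113 + 6*I*√305/6113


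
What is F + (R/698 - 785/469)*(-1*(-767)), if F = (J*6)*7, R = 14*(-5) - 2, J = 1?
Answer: -216206581/163681 ≈ -1320.9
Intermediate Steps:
R = -72 (R = -70 - 2 = -72)
F = 42 (F = (1*6)*7 = 6*7 = 42)
F + (R/698 - 785/469)*(-1*(-767)) = 42 + (-72/698 - 785/469)*(-1*(-767)) = 42 + (-72*1/698 - 785*1/469)*767 = 42 + (-36/349 - 785/469)*767 = 42 - 290849/163681*767 = 42 - 223081183/163681 = -216206581/163681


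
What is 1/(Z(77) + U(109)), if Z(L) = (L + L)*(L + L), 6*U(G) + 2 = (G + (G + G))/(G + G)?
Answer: 12/284591 ≈ 4.2166e-5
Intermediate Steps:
U(G) = -1/12 (U(G) = -⅓ + ((G + (G + G))/(G + G))/6 = -⅓ + ((G + 2*G)/((2*G)))/6 = -⅓ + ((3*G)*(1/(2*G)))/6 = -⅓ + (⅙)*(3/2) = -⅓ + ¼ = -1/12)
Z(L) = 4*L² (Z(L) = (2*L)*(2*L) = 4*L²)
1/(Z(77) + U(109)) = 1/(4*77² - 1/12) = 1/(4*5929 - 1/12) = 1/(23716 - 1/12) = 1/(284591/12) = 12/284591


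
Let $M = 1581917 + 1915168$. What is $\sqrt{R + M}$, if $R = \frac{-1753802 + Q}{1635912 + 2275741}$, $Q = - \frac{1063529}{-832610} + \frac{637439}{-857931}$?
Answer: $\frac{\sqrt{27303274981148118872284691017777454384969970}}{2794179520098241230} \approx 1870.0$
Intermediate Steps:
$Q = \frac{381696412709}{714321929910}$ ($Q = \left(-1063529\right) \left(- \frac{1}{832610}\right) + 637439 \left(- \frac{1}{857931}\right) = \frac{1063529}{832610} - \frac{637439}{857931} = \frac{381696412709}{714321929910} \approx 0.53435$)
$M = 3497085$
$R = - \frac{1252778847623605111}{2794179520098241230}$ ($R = \frac{-1753802 + \frac{381696412709}{714321929910}}{1635912 + 2275741} = - \frac{1252778847623605111}{714321929910 \cdot 3911653} = \left(- \frac{1252778847623605111}{714321929910}\right) \frac{1}{3911653} = - \frac{1252778847623605111}{2794179520098241230} \approx -0.44835$)
$\sqrt{R + M} = \sqrt{- \frac{1252778847623605111}{2794179520098241230} + 3497085} = \sqrt{\frac{9771482034263910308209439}{2794179520098241230}} = \frac{\sqrt{27303274981148118872284691017777454384969970}}{2794179520098241230}$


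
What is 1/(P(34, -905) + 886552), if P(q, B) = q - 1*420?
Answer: 1/886166 ≈ 1.1285e-6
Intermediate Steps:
P(q, B) = -420 + q (P(q, B) = q - 420 = -420 + q)
1/(P(34, -905) + 886552) = 1/((-420 + 34) + 886552) = 1/(-386 + 886552) = 1/886166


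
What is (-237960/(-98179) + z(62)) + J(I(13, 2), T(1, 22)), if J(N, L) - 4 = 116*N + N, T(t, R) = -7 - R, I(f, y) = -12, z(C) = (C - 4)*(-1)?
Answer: -142907022/98179 ≈ -1455.6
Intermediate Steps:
z(C) = 4 - C (z(C) = (-4 + C)*(-1) = 4 - C)
J(N, L) = 4 + 117*N (J(N, L) = 4 + (116*N + N) = 4 + 117*N)
(-237960/(-98179) + z(62)) + J(I(13, 2), T(1, 22)) = (-237960/(-98179) + (4 - 1*62)) + (4 + 117*(-12)) = (-237960*(-1/98179) + (4 - 62)) + (4 - 1404) = (237960/98179 - 58) - 1400 = -5456422/98179 - 1400 = -142907022/98179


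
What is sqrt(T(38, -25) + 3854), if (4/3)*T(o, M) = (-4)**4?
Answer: 17*sqrt(14) ≈ 63.608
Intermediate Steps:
T(o, M) = 192 (T(o, M) = (3/4)*(-4)**4 = (3/4)*256 = 192)
sqrt(T(38, -25) + 3854) = sqrt(192 + 3854) = sqrt(4046) = 17*sqrt(14)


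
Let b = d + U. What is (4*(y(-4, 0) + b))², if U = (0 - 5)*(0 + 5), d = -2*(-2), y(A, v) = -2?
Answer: 8464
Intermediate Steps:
d = 4
U = -25 (U = -5*5 = -25)
b = -21 (b = 4 - 25 = -21)
(4*(y(-4, 0) + b))² = (4*(-2 - 21))² = (4*(-23))² = (-92)² = 8464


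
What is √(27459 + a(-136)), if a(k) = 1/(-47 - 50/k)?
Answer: √276106646991/3171 ≈ 165.71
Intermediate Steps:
√(27459 + a(-136)) = √(27459 - 1*(-136)/(50 + 47*(-136))) = √(27459 - 1*(-136)/(50 - 6392)) = √(27459 - 1*(-136)/(-6342)) = √(27459 - 1*(-136)*(-1/6342)) = √(27459 - 68/3171) = √(87072421/3171) = √276106646991/3171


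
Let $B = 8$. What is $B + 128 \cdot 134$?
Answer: $17160$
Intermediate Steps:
$B + 128 \cdot 134 = 8 + 128 \cdot 134 = 8 + 17152 = 17160$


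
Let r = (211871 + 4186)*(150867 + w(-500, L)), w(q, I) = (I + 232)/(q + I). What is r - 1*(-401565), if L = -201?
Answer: 22849980664017/701 ≈ 3.2596e+10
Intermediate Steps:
w(q, I) = (232 + I)/(I + q)
r = 22849699166952/701 (r = (211871 + 4186)*(150867 + (232 - 201)/(-201 - 500)) = 216057*(150867 + 31/(-701)) = 216057*(150867 - 1/701*31) = 216057*(150867 - 31/701) = 216057*(105757736/701) = 22849699166952/701 ≈ 3.2596e+10)
r - 1*(-401565) = 22849699166952/701 - 1*(-401565) = 22849699166952/701 + 401565 = 22849980664017/701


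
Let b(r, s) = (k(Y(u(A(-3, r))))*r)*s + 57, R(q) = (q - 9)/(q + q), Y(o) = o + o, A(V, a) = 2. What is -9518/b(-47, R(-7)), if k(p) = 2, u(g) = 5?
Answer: 66626/353 ≈ 188.74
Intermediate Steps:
Y(o) = 2*o
R(q) = (-9 + q)/(2*q) (R(q) = (-9 + q)/((2*q)) = (-9 + q)*(1/(2*q)) = (-9 + q)/(2*q))
b(r, s) = 57 + 2*r*s (b(r, s) = (2*r)*s + 57 = 2*r*s + 57 = 57 + 2*r*s)
-9518/b(-47, R(-7)) = -9518/(57 + 2*(-47)*((½)*(-9 - 7)/(-7))) = -9518/(57 + 2*(-47)*((½)*(-⅐)*(-16))) = -9518/(57 + 2*(-47)*(8/7)) = -9518/(57 - 752/7) = -9518/(-353/7) = -9518*(-7/353) = 66626/353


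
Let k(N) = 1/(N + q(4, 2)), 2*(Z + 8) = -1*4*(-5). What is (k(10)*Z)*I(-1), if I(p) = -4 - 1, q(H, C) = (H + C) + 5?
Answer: -10/21 ≈ -0.47619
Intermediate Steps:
q(H, C) = 5 + C + H (q(H, C) = (C + H) + 5 = 5 + C + H)
I(p) = -5
Z = 2 (Z = -8 + (-1*4*(-5))/2 = -8 + (-4*(-5))/2 = -8 + (½)*20 = -8 + 10 = 2)
k(N) = 1/(11 + N) (k(N) = 1/(N + (5 + 2 + 4)) = 1/(N + 11) = 1/(11 + N))
(k(10)*Z)*I(-1) = (2/(11 + 10))*(-5) = (2/21)*(-5) = -10/21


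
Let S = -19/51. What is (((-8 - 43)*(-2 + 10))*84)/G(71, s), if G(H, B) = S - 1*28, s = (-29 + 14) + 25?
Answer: 1747872/1447 ≈ 1207.9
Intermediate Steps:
S = -19/51 (S = -19*1/51 = -19/51 ≈ -0.37255)
s = 10 (s = -15 + 25 = 10)
G(H, B) = -1447/51 (G(H, B) = -19/51 - 1*28 = -19/51 - 28 = -1447/51)
(((-8 - 43)*(-2 + 10))*84)/G(71, s) = (((-8 - 43)*(-2 + 10))*84)/(-1447/51) = (-51*8*84)*(-51/1447) = -408*84*(-51/1447) = -34272*(-51/1447) = 1747872/1447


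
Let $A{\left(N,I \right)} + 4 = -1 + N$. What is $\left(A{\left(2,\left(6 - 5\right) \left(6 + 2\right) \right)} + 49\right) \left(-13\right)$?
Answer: $-598$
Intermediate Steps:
$A{\left(N,I \right)} = -5 + N$ ($A{\left(N,I \right)} = -4 + \left(-1 + N\right) = -5 + N$)
$\left(A{\left(2,\left(6 - 5\right) \left(6 + 2\right) \right)} + 49\right) \left(-13\right) = \left(\left(-5 + 2\right) + 49\right) \left(-13\right) = \left(-3 + 49\right) \left(-13\right) = 46 \left(-13\right) = -598$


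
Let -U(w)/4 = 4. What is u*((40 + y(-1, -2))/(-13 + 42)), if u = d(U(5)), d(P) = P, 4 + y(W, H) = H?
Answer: -544/29 ≈ -18.759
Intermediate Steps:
U(w) = -16 (U(w) = -4*4 = -16)
y(W, H) = -4 + H
u = -16
u*((40 + y(-1, -2))/(-13 + 42)) = -16*(40 + (-4 - 2))/(-13 + 42) = -16*(40 - 6)/29 = -544/29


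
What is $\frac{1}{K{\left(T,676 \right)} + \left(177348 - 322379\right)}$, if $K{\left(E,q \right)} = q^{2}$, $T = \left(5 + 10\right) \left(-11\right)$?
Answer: $\frac{1}{311945} \approx 3.2057 \cdot 10^{-6}$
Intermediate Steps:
$T = -165$ ($T = 15 \left(-11\right) = -165$)
$\frac{1}{K{\left(T,676 \right)} + \left(177348 - 322379\right)} = \frac{1}{676^{2} + \left(177348 - 322379\right)} = \frac{1}{456976 + \left(177348 - 322379\right)} = \frac{1}{456976 - 145031} = \frac{1}{311945}$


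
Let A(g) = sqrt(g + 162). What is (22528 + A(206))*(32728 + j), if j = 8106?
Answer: 919908352 + 163336*sqrt(23) ≈ 9.2069e+8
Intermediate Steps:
A(g) = sqrt(162 + g)
(22528 + A(206))*(32728 + j) = (22528 + sqrt(162 + 206))*(32728 + 8106) = (22528 + sqrt(368))*40834 = (22528 + 4*sqrt(23))*40834 = 919908352 + 163336*sqrt(23)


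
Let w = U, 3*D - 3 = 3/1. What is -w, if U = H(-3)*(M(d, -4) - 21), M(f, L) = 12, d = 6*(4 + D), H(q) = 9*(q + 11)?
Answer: 648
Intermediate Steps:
D = 2 (D = 1 + (3/1)/3 = 1 + (3*1)/3 = 1 + (⅓)*3 = 1 + 1 = 2)
H(q) = 99 + 9*q (H(q) = 9*(11 + q) = 99 + 9*q)
d = 36 (d = 6*(4 + 2) = 6*6 = 36)
U = -648 (U = (99 + 9*(-3))*(12 - 21) = (99 - 27)*(-9) = 72*(-9) = -648)
w = -648
-w = -1*(-648) = 648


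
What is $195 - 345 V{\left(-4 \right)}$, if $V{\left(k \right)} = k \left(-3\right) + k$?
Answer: $-2565$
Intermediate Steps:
$V{\left(k \right)} = - 2 k$ ($V{\left(k \right)} = - 3 k + k = - 2 k$)
$195 - 345 V{\left(-4 \right)} = 195 - 345 \left(\left(-2\right) \left(-4\right)\right) = 195 - 2760 = -2565$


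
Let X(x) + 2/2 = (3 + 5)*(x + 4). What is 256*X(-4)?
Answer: -256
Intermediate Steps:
X(x) = 31 + 8*x (X(x) = -1 + (3 + 5)*(x + 4) = -1 + 8*(4 + x) = -1 + (32 + 8*x) = 31 + 8*x)
256*X(-4) = 256*(31 + 8*(-4)) = 256*(31 - 32) = 256*(-1) = -256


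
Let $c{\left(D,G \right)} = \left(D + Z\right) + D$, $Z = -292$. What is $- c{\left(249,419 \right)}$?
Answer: $-206$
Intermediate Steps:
$c{\left(D,G \right)} = -292 + 2 D$ ($c{\left(D,G \right)} = \left(D - 292\right) + D = \left(-292 + D\right) + D = -292 + 2 D$)
$- c{\left(249,419 \right)} = - (-292 + 2 \cdot 249) = - (-292 + 498) = \left(-1\right) 206 = -206$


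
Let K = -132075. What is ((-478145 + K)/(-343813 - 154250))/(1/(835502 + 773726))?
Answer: 981983110160/498063 ≈ 1.9716e+6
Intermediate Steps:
((-478145 + K)/(-343813 - 154250))/(1/(835502 + 773726)) = ((-478145 - 132075)/(-343813 - 154250))/(1/(835502 + 773726)) = (-610220/(-498063))/(1/1609228) = (-610220*(-1/498063))/(1/1609228) = (610220/498063)*1609228 = 981983110160/498063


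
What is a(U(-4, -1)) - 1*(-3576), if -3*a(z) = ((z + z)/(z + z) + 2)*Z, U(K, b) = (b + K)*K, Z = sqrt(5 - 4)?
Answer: 3575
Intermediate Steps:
Z = 1 (Z = sqrt(1) = 1)
U(K, b) = K*(K + b) (U(K, b) = (K + b)*K = K*(K + b))
a(z) = -1 (a(z) = -((z + z)/(z + z) + 2)/3 = -((2*z)/((2*z)) + 2)/3 = -((2*z)*(1/(2*z)) + 2)/3 = -(1 + 2)/3 = -1)
a(U(-4, -1)) - 1*(-3576) = -1 - 1*(-3576) = -1 + 3576 = 3575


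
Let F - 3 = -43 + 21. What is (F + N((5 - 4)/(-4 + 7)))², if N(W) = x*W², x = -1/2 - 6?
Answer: 126025/324 ≈ 388.97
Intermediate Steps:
x = -13/2 (x = -1*½ - 6 = -½ - 6 = -13/2 ≈ -6.5000)
N(W) = -13*W²/2
F = -19 (F = 3 + (-43 + 21) = 3 - 22 = -19)
(F + N((5 - 4)/(-4 + 7)))² = (-19 - 13*(5 - 4)²/(-4 + 7)²/2)² = (-19 - 13*(1/3)²/2)² = (-19 - 13*(1*(⅓))²/2)² = (-19 - 13*(⅓)²/2)² = (-19 - 13/2*⅑)² = (-19 - 13/18)² = (-355/18)² = 126025/324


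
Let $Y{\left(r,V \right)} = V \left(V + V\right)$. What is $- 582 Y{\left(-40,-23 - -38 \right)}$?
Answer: $-261900$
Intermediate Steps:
$Y{\left(r,V \right)} = 2 V^{2}$ ($Y{\left(r,V \right)} = V 2 V = 2 V^{2}$)
$- 582 Y{\left(-40,-23 - -38 \right)} = - 582 \cdot 2 \left(-23 - -38\right)^{2} = - 582 \cdot 2 \left(-23 + 38\right)^{2} = - 582 \cdot 2 \cdot 15^{2} = - 582 \cdot 2 \cdot 225 = \left(-582\right) 450 = -261900$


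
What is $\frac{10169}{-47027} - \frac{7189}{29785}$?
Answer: $- \frac{2474752}{5408105} \approx -0.4576$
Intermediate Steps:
$\frac{10169}{-47027} - \frac{7189}{29785} = 10169 \left(- \frac{1}{47027}\right) - \frac{1027}{4255} = - \frac{10169}{47027} - \frac{1027}{4255} = - \frac{2474752}{5408105}$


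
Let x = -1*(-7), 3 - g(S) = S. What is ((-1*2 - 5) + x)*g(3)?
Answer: 0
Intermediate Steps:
g(S) = 3 - S
x = 7
((-1*2 - 5) + x)*g(3) = ((-1*2 - 5) + 7)*(3 - 1*3) = ((-2 - 5) + 7)*(3 - 3) = (-7 + 7)*0 = 0*0 = 0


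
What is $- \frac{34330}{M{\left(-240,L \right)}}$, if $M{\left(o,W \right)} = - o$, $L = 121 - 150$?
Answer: $- \frac{3433}{24} \approx -143.04$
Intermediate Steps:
$L = -29$ ($L = 121 - 150 = -29$)
$- \frac{34330}{M{\left(-240,L \right)}} = - \frac{34330}{\left(-1\right) \left(-240\right)} = - \frac{34330}{240} = \left(-34330\right) \frac{1}{240} = - \frac{3433}{24}$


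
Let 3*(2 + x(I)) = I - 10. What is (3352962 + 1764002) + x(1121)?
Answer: 15351997/3 ≈ 5.1173e+6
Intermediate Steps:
x(I) = -16/3 + I/3 (x(I) = -2 + (I - 10)/3 = -2 + (-10 + I)/3 = -2 + (-10/3 + I/3) = -16/3 + I/3)
(3352962 + 1764002) + x(1121) = (3352962 + 1764002) + (-16/3 + (⅓)*1121) = 5116964 + (-16/3 + 1121/3) = 5116964 + 1105/3 = 15351997/3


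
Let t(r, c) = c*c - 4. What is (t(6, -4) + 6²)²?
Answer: 2304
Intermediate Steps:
t(r, c) = -4 + c² (t(r, c) = c² - 4 = -4 + c²)
(t(6, -4) + 6²)² = ((-4 + (-4)²) + 6²)² = ((-4 + 16) + 36)² = (12 + 36)² = 48² = 2304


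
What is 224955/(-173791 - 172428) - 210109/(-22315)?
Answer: 67723857046/7725876985 ≈ 8.7658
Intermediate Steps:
224955/(-173791 - 172428) - 210109/(-22315) = 224955/(-346219) - 210109*(-1/22315) = 224955*(-1/346219) + 210109/22315 = -224955/346219 + 210109/22315 = 67723857046/7725876985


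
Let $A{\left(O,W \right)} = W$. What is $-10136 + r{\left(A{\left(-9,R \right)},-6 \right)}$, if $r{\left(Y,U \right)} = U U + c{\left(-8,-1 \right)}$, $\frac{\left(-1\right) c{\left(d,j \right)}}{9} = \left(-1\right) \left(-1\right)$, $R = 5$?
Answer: $-10109$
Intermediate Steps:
$c{\left(d,j \right)} = -9$ ($c{\left(d,j \right)} = - 9 \left(\left(-1\right) \left(-1\right)\right) = \left(-9\right) 1 = -9$)
$r{\left(Y,U \right)} = -9 + U^{2}$ ($r{\left(Y,U \right)} = U U - 9 = U^{2} - 9 = -9 + U^{2}$)
$-10136 + r{\left(A{\left(-9,R \right)},-6 \right)} = -10136 - \left(9 - \left(-6\right)^{2}\right) = -10136 + \left(-9 + 36\right) = -10136 + 27 = -10109$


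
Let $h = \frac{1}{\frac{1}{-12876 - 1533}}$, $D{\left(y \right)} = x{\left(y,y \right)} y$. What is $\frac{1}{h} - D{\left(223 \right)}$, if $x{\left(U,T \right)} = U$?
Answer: $- \frac{716545162}{14409} \approx -49729.0$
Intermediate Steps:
$D{\left(y \right)} = y^{2}$ ($D{\left(y \right)} = y y = y^{2}$)
$h = -14409$ ($h = \frac{1}{\frac{1}{-14409}} = \frac{1}{- \frac{1}{14409}} = -14409$)
$\frac{1}{h} - D{\left(223 \right)} = \frac{1}{-14409} - 223^{2} = - \frac{1}{14409} - 49729 = - \frac{716545162}{14409}$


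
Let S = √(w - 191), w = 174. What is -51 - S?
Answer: -51 - I*√17 ≈ -51.0 - 4.1231*I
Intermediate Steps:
S = I*√17 (S = √(174 - 191) = √(-17) = I*√17 ≈ 4.1231*I)
-51 - S = -51 - I*√17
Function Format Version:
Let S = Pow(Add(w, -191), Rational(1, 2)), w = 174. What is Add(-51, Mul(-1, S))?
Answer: Add(-51, Mul(-1, I, Pow(17, Rational(1, 2)))) ≈ Add(-51.000, Mul(-4.1231, I))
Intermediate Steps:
S = Mul(I, Pow(17, Rational(1, 2))) (S = Pow(Add(174, -191), Rational(1, 2)) = Pow(-17, Rational(1, 2)) = Mul(I, Pow(17, Rational(1, 2))) ≈ Mul(4.1231, I))
Add(-51, Mul(-1, S)) = Add(-51, Mul(-1, Mul(I, Pow(17, Rational(1, 2))))) = Add(-51, Mul(-1, I, Pow(17, Rational(1, 2))))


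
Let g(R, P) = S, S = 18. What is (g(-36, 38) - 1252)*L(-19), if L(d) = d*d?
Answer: -445474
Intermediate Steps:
L(d) = d**2
g(R, P) = 18
(g(-36, 38) - 1252)*L(-19) = (18 - 1252)*(-19)**2 = -1234*361 = -445474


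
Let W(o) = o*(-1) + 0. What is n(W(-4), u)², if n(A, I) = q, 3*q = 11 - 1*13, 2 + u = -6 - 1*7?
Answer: 4/9 ≈ 0.44444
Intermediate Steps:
W(o) = -o (W(o) = -o + 0 = -o)
u = -15 (u = -2 + (-6 - 1*7) = -2 + (-6 - 7) = -2 - 13 = -15)
q = -⅔ (q = (11 - 1*13)/3 = (11 - 13)/3 = (⅓)*(-2) = -⅔ ≈ -0.66667)
n(A, I) = -⅔
n(W(-4), u)² = (-⅔)² = 4/9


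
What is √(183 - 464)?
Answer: I*√281 ≈ 16.763*I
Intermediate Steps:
√(183 - 464) = √(-281) = I*√281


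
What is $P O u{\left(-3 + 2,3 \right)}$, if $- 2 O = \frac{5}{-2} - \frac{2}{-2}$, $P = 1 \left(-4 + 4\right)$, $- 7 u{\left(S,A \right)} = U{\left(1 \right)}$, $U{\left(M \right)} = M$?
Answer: $0$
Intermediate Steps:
$u{\left(S,A \right)} = - \frac{1}{7}$ ($u{\left(S,A \right)} = \left(- \frac{1}{7}\right) 1 = - \frac{1}{7}$)
$P = 0$ ($P = 1 \cdot 0 = 0$)
$O = \frac{3}{4}$ ($O = - \frac{\frac{5}{-2} - \frac{2}{-2}}{2} = - \frac{5 \left(- \frac{1}{2}\right) - -1}{2} = - \frac{- \frac{5}{2} + 1}{2} = \left(- \frac{1}{2}\right) \left(- \frac{3}{2}\right) = \frac{3}{4} \approx 0.75$)
$P O u{\left(-3 + 2,3 \right)} = 0 \cdot \frac{3}{4} \left(- \frac{1}{7}\right) = 0 \left(- \frac{1}{7}\right) = 0$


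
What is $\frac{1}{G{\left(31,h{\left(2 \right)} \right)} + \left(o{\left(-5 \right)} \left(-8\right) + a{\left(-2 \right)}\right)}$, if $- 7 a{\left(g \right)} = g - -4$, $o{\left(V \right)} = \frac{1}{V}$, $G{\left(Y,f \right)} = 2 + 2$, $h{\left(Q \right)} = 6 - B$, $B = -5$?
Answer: $\frac{35}{186} \approx 0.18817$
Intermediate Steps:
$h{\left(Q \right)} = 11$ ($h{\left(Q \right)} = 6 - -5 = 6 + 5 = 11$)
$G{\left(Y,f \right)} = 4$
$a{\left(g \right)} = - \frac{4}{7} - \frac{g}{7}$ ($a{\left(g \right)} = - \frac{g - -4}{7} = - \frac{g + 4}{7} = - \frac{4 + g}{7} = - \frac{4}{7} - \frac{g}{7}$)
$\frac{1}{G{\left(31,h{\left(2 \right)} \right)} + \left(o{\left(-5 \right)} \left(-8\right) + a{\left(-2 \right)}\right)} = \frac{1}{4 + \left(\frac{1}{-5} \left(-8\right) - \frac{2}{7}\right)} = \frac{1}{4 + \left(\left(- \frac{1}{5}\right) \left(-8\right) + \left(- \frac{4}{7} + \frac{2}{7}\right)\right)} = \frac{1}{4 + \left(\frac{8}{5} - \frac{2}{7}\right)} = \frac{1}{4 + \frac{46}{35}} = \frac{1}{\frac{186}{35}} = \frac{35}{186}$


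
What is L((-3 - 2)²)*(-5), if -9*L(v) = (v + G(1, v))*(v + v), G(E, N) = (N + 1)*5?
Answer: 38750/9 ≈ 4305.6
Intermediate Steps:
G(E, N) = 5 + 5*N (G(E, N) = (1 + N)*5 = 5 + 5*N)
L(v) = -2*v*(5 + 6*v)/9 (L(v) = -(v + (5 + 5*v))*(v + v)/9 = -(5 + 6*v)*2*v/9 = -2*v*(5 + 6*v)/9)
L((-3 - 2)²)*(-5) = -2*(-3 - 2)²*(5 + 6*(-3 - 2)²)/9*(-5) = -2/9*(-5)²*(5 + 6*(-5)²)*(-5) = -2/9*25*(5 + 6*25)*(-5) = -2/9*25*(5 + 150)*(-5) = -2/9*25*155*(-5) = -7750/9*(-5) = 38750/9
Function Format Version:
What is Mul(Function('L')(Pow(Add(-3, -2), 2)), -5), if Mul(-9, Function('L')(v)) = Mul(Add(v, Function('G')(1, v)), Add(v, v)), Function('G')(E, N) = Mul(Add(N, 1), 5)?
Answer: Rational(38750, 9) ≈ 4305.6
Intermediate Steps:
Function('G')(E, N) = Add(5, Mul(5, N)) (Function('G')(E, N) = Mul(Add(1, N), 5) = Add(5, Mul(5, N)))
Function('L')(v) = Mul(Rational(-2, 9), v, Add(5, Mul(6, v))) (Function('L')(v) = Mul(Rational(-1, 9), Mul(Add(v, Add(5, Mul(5, v))), Add(v, v))) = Mul(Rational(-1, 9), Mul(Add(5, Mul(6, v)), Mul(2, v))) = Mul(Rational(-1, 9), Mul(2, v, Add(5, Mul(6, v)))) = Mul(Rational(-2, 9), v, Add(5, Mul(6, v))))
Mul(Function('L')(Pow(Add(-3, -2), 2)), -5) = Mul(Mul(Rational(-2, 9), Pow(Add(-3, -2), 2), Add(5, Mul(6, Pow(Add(-3, -2), 2)))), -5) = Mul(Mul(Rational(-2, 9), Pow(-5, 2), Add(5, Mul(6, Pow(-5, 2)))), -5) = Mul(Mul(Rational(-2, 9), 25, Add(5, Mul(6, 25))), -5) = Mul(Mul(Rational(-2, 9), 25, Add(5, 150)), -5) = Mul(Mul(Rational(-2, 9), 25, 155), -5) = Mul(Rational(-7750, 9), -5) = Rational(38750, 9)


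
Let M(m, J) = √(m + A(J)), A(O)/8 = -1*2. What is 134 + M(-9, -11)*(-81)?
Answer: 134 - 405*I ≈ 134.0 - 405.0*I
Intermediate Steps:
A(O) = -16 (A(O) = 8*(-1*2) = 8*(-2) = -16)
M(m, J) = √(-16 + m) (M(m, J) = √(m - 16) = √(-16 + m))
134 + M(-9, -11)*(-81) = 134 + √(-16 - 9)*(-81) = 134 + √(-25)*(-81) = 134 + (5*I)*(-81) = 134 - 405*I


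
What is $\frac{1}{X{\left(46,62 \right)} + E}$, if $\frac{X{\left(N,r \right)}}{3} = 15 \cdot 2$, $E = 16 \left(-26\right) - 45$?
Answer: $- \frac{1}{371} \approx -0.0026954$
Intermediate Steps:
$E = -461$ ($E = -416 - 45 = -461$)
$X{\left(N,r \right)} = 90$ ($X{\left(N,r \right)} = 3 \cdot 15 \cdot 2 = 3 \cdot 30 = 90$)
$\frac{1}{X{\left(46,62 \right)} + E} = \frac{1}{90 - 461} = \frac{1}{-371} = - \frac{1}{371}$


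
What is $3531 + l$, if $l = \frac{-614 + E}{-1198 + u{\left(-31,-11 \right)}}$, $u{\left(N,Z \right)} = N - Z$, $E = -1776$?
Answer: $\frac{2151574}{609} \approx 3533.0$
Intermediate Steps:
$l = \frac{1195}{609}$ ($l = \frac{-614 - 1776}{-1198 - 20} = - \frac{2390}{-1198 + \left(-31 + 11\right)} = - \frac{2390}{-1198 - 20} = - \frac{2390}{-1218} = \left(-2390\right) \left(- \frac{1}{1218}\right) = \frac{1195}{609} \approx 1.9622$)
$3531 + l = 3531 + \frac{1195}{609} = \frac{2151574}{609}$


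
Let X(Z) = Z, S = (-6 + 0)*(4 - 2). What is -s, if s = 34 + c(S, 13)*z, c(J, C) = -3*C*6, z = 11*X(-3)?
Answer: -7756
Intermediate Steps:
S = -12 (S = -6*2 = -12)
z = -33 (z = 11*(-3) = -33)
c(J, C) = -18*C
s = 7756 (s = 34 - 18*13*(-33) = 34 - 234*(-33) = 34 + 7722 = 7756)
-s = -1*7756 = -7756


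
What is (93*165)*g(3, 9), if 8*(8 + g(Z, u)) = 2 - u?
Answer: -1089495/8 ≈ -1.3619e+5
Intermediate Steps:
g(Z, u) = -31/4 - u/8 (g(Z, u) = -8 + (2 - u)/8 = -8 + (¼ - u/8) = -31/4 - u/8)
(93*165)*g(3, 9) = (93*165)*(-31/4 - ⅛*9) = 15345*(-31/4 - 9/8) = 15345*(-71/8) = -1089495/8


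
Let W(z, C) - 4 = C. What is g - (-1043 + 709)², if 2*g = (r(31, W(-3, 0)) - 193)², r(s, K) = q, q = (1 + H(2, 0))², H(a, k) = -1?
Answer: -185863/2 ≈ -92932.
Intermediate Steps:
W(z, C) = 4 + C
q = 0 (q = (1 - 1)² = 0² = 0)
r(s, K) = 0
g = 37249/2 (g = (0 - 193)²/2 = (½)*(-193)² = (½)*37249 = 37249/2 ≈ 18625.)
g - (-1043 + 709)² = 37249/2 - (-1043 + 709)² = 37249/2 - 1*(-334)² = 37249/2 - 1*111556 = 37249/2 - 111556 = -185863/2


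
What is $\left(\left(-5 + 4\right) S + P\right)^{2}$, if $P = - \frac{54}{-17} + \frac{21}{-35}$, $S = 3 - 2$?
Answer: $\frac{17956}{7225} \approx 2.4853$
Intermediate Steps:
$S = 1$ ($S = 3 - 2 = 1$)
$P = \frac{219}{85}$ ($P = \left(-54\right) \left(- \frac{1}{17}\right) + 21 \left(- \frac{1}{35}\right) = \frac{54}{17} - \frac{3}{5} = \frac{219}{85} \approx 2.5765$)
$\left(\left(-5 + 4\right) S + P\right)^{2} = \left(\left(-5 + 4\right) 1 + \frac{219}{85}\right)^{2} = \left(\left(-1\right) 1 + \frac{219}{85}\right)^{2} = \left(-1 + \frac{219}{85}\right)^{2} = \left(\frac{134}{85}\right)^{2} = \frac{17956}{7225}$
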